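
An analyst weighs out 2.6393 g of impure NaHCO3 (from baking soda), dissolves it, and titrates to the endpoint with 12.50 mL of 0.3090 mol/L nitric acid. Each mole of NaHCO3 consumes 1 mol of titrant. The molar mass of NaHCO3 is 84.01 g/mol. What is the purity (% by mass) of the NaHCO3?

n(HNO3) = 0.3090 x 0.01250 = 0.003862 mol.
n(NaHCO3) = 0.003862 / 1 = 0.003862 mol.
mass of NaHCO3 = 0.003862 x 84.01 = 0.3245 g.
% purity = 0.3245 / 2.6393 x 100 = 12.3%.

12.3%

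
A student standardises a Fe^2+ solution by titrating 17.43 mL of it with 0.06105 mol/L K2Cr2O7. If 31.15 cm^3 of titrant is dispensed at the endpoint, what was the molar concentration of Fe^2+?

n(K2Cr2O7) = 0.06105 x 0.03115 = 0.001902 mol.
From the balanced equation, 1 mol K2Cr2O7 reacts with 6 mol Fe^2+, so n(Fe^2+) = 0.001902 x 6/1 = 0.01141 mol.
[Fe^2+] = 0.01141 / 0.01743 L = 0.655 M.

0.655 M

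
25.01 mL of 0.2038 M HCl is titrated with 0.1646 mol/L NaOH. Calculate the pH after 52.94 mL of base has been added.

12.67

n(acid) = 0.2038 x 0.02501 = 0.005097 mol; n(NaOH) added = 0.1646 x 0.05294 = 0.008714 mol.
Base is in excess by 0.008714 - 0.005097 = 0.003617 mol in a total volume of 0.07795 L.
[OH^-] = 0.003617/0.07795 = 0.04640 M, so pOH = 1.33 and pH = 14.00 - 1.33 = 12.67.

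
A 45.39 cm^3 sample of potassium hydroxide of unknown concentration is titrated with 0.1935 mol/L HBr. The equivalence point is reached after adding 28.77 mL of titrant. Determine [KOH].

n(HBr) delivered = 0.1935 x 0.02877 = 0.005567 mol.
For a 1:1 reaction, n(KOH) = 0.005567 mol.
[KOH] = 0.005567 mol / 0.04539 L = 0.123 M.

0.123 M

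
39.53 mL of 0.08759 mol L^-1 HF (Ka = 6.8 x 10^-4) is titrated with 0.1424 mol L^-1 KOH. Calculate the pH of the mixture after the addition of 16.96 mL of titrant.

3.53

Initial n(HF) = 0.08759 x 0.03953 = 0.003462 mol.
n(KOH) added = 0.1424 x 0.01696 = 0.002415 mol, converting that many moles of HF to F-.
Remaining n(HF) = 0.001047 mol; n(F-) = 0.002415 mol.
By Henderson-Hasselbalch, pH = pKa + log([A^-]/[HA]) = 3.17 + log(0.002415/0.001047) = 3.17 + (+0.36) = 3.53.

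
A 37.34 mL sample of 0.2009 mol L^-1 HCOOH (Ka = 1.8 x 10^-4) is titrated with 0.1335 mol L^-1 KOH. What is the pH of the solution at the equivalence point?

8.32

n(HCOOH) = 0.2009 x 0.03734 = 0.007502 mol; V(KOH) at equivalence = 0.007502/0.1335 = 0.05619 L.
At equivalence all the acid is converted to HCOO-; total volume = 0.03734 + 0.05619 = 0.09353 L, so [HCOO-] = 0.007502/0.09353 = 0.08020 M.
Kb = Kw/Ka = 1.0e-14 / 1.8 x 10^-4 = 5.56e-11.
[OH^-] = sqrt(Kb x [HCOO-]) = sqrt(5.56e-11 x 0.08020) = 2.11e-6 M.
pOH = 5.68, so pH = 14.00 - 5.68 = 8.32.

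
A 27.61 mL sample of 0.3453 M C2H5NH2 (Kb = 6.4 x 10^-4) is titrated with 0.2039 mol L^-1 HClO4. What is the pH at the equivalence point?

n(C2H5NH2) = 0.3453 x 0.02761 = 0.009534 mol; V(HClO4) at equivalence = 0.009534/0.2039 = 0.04676 L.
At equivalence the base is fully converted to C2H5NH3+; total volume = 0.07437 L, so [C2H5NH3+] = 0.009534/0.07437 = 0.1282 M.
Ka(C2H5NH3+) = Kw/Kb = 1.0e-14 / 6.4 x 10^-4 = 1.56e-11.
[H^+] = sqrt(Ka x [C2H5NH3+]) = sqrt(1.56e-11 x 0.1282) = 1.42e-6 M.
pH = -log(1.42e-6) = 5.85.

5.85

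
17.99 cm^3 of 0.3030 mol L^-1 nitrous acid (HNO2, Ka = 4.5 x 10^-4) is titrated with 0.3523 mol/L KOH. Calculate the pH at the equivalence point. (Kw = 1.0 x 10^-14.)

8.28

n(HNO2) = 0.3030 x 0.01799 = 0.005451 mol; V(KOH) at equivalence = 0.005451/0.3523 = 0.01547 L.
At equivalence all the acid is converted to NO2-; total volume = 0.01799 + 0.01547 = 0.03346 L, so [NO2-] = 0.005451/0.03346 = 0.1629 M.
Kb = Kw/Ka = 1.0e-14 / 4.5 x 10^-4 = 2.22e-11.
[OH^-] = sqrt(Kb x [NO2-]) = sqrt(2.22e-11 x 0.1629) = 1.90e-6 M.
pOH = 5.72, so pH = 14.00 - 5.72 = 8.28.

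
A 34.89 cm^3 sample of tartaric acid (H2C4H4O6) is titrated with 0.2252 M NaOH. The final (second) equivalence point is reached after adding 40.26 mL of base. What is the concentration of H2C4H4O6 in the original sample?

0.130 M

n(NaOH) = 0.2252 x 0.04026 = 0.009067 mol.
At the final (second) equivalence point, 2 mol OH^- react per mol H2C4H4O6, so n(H2C4H4O6) = 0.009067 / 2 = 0.004533 mol.
[H2C4H4O6] = 0.004533 / 0.03489 L = 0.130 M.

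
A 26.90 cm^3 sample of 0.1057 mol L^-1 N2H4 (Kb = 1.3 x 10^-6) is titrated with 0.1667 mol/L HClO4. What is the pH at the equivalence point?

n(N2H4) = 0.1057 x 0.02690 = 0.002843 mol; V(HClO4) at equivalence = 0.002843/0.1667 = 0.01706 L.
At equivalence the base is fully converted to N2H5+; total volume = 0.04396 L, so [N2H5+] = 0.002843/0.04396 = 0.06468 M.
Ka(N2H5+) = Kw/Kb = 1.0e-14 / 1.3 x 10^-6 = 7.69e-9.
[H^+] = sqrt(Ka x [N2H5+]) = sqrt(7.69e-9 x 0.06468) = 2.23e-5 M.
pH = -log(2.23e-5) = 4.65.

4.65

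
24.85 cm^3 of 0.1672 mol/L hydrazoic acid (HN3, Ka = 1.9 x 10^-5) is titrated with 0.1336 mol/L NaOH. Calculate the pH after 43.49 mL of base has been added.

12.38

n(acid) = 0.1672 x 0.02485 = 0.004155 mol; n(NaOH) added = 0.1336 x 0.04349 = 0.005810 mol.
Base is in excess by 0.005810 - 0.004155 = 0.001655 mol in a total volume of 0.06834 L.
[OH^-] = 0.001655/0.06834 = 0.02422 M, so pOH = 1.62 and pH = 14.00 - 1.62 = 12.38.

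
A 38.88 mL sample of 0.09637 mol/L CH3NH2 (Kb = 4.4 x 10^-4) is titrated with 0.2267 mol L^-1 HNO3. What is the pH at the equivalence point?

n(CH3NH2) = 0.09637 x 0.03888 = 0.003747 mol; V(HNO3) at equivalence = 0.003747/0.2267 = 0.01653 L.
At equivalence the base is fully converted to CH3NH3+; total volume = 0.05541 L, so [CH3NH3+] = 0.003747/0.05541 = 0.06762 M.
Ka(CH3NH3+) = Kw/Kb = 1.0e-14 / 4.4 x 10^-4 = 2.27e-11.
[H^+] = sqrt(Ka x [CH3NH3+]) = sqrt(2.27e-11 x 0.06762) = 1.24e-6 M.
pH = -log(1.24e-6) = 5.91.

5.91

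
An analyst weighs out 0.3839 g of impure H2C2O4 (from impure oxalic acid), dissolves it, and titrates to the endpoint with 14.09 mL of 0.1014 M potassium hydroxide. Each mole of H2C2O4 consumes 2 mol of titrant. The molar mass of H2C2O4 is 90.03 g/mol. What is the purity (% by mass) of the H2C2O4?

n(KOH) = 0.1014 x 0.01409 = 0.001429 mol.
n(H2C2O4) = 0.001429 / 2 = 0.0007144 mol.
mass of H2C2O4 = 0.0007144 x 90.03 = 0.06431 g.
% purity = 0.06431 / 0.3839 x 100 = 16.8%.

16.8%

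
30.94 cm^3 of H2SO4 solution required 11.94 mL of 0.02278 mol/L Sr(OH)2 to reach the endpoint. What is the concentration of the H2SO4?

n(Sr(OH)2) delivered = 0.02278 x 0.01194 = 0.0002720 mol.
For a 1:1 reaction, n(H2SO4) = 0.0002720 mol.
[H2SO4] = 0.0002720 mol / 0.03094 L = 0.00879 M.

0.00879 M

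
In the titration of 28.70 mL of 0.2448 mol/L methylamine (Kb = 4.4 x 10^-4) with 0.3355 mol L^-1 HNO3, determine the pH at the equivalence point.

n(CH3NH2) = 0.2448 x 0.02870 = 0.007026 mol; V(HNO3) at equivalence = 0.007026/0.3355 = 0.02094 L.
At equivalence the base is fully converted to CH3NH3+; total volume = 0.04964 L, so [CH3NH3+] = 0.007026/0.04964 = 0.1415 M.
Ka(CH3NH3+) = Kw/Kb = 1.0e-14 / 4.4 x 10^-4 = 2.27e-11.
[H^+] = sqrt(Ka x [CH3NH3+]) = sqrt(2.27e-11 x 0.1415) = 1.79e-6 M.
pH = -log(1.79e-6) = 5.75.

5.75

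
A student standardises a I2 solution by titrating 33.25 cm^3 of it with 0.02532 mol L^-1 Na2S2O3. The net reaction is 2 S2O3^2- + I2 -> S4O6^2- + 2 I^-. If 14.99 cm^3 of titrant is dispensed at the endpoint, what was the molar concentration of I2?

0.00571 M

n(Na2S2O3) = 0.02532 x 0.01499 = 0.0003795 mol.
From the balanced equation, 2 mol Na2S2O3 reacts with 1 mol I2, so n(I2) = 0.0003795 x 1/2 = 0.0001898 mol.
[I2] = 0.0001898 / 0.03325 L = 0.00571 M.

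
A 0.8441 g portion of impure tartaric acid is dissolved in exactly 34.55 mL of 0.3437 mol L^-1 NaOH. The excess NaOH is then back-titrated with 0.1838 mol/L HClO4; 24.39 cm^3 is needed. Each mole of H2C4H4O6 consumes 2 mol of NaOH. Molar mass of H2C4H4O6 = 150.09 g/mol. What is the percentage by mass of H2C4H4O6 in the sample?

65.7%

Total n(NaOH) added = 0.3437 x 0.03455 = 0.01187 mol.
n(HClO4) used = 0.1838 x 0.02439 = 0.004483 mol, which equals the excess n(NaOH).
So n(NaOH) consumed by the sample = 0.01187 - 0.004483 = 0.007392 mol.
n(H2C4H4O6) = 0.007392 / 2 = 0.003696 mol.
mass H2C4H4O6 = 0.003696 x 150.09 = 0.5547 g, so %H2C4H4O6 = 0.5547/0.8441 x 100 = 65.7%.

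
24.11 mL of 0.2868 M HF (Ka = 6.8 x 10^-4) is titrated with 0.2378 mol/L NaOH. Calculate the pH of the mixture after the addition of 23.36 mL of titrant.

3.78

Initial n(HF) = 0.2868 x 0.02411 = 0.006915 mol.
n(NaOH) added = 0.2378 x 0.02336 = 0.005555 mol, converting that many moles of HF to F-.
Remaining n(HF) = 0.001360 mol; n(F-) = 0.005555 mol.
By Henderson-Hasselbalch, pH = pKa + log([A^-]/[HA]) = 3.17 + log(0.005555/0.001360) = 3.17 + (+0.61) = 3.78.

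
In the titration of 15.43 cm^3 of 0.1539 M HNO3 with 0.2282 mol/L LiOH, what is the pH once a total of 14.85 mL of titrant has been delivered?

12.52

n(acid) = 0.1539 x 0.01543 = 0.002375 mol; n(LiOH) added = 0.2282 x 0.01485 = 0.003389 mol.
Base is in excess by 0.003389 - 0.002375 = 0.001014 mol in a total volume of 0.03028 L.
[OH^-] = 0.001014/0.03028 = 0.03349 M, so pOH = 1.48 and pH = 14.00 - 1.48 = 12.52.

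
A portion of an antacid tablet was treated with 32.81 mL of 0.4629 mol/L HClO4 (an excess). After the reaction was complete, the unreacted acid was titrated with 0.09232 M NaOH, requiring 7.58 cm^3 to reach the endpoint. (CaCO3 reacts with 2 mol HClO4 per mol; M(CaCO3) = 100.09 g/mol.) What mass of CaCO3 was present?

Total n(HClO4) added = 0.4629 x 0.03281 = 0.01519 mol.
n(NaOH) used = 0.09232 x 0.007580 = 0.0006998 mol, which equals the excess n(HClO4).
So n(HClO4) consumed by the sample = 0.01519 - 0.0006998 = 0.01449 mol.
n(CaCO3) = 0.01449 / 2 = 0.007244 mol.
mass = 0.007244 mol x 100.09 g/mol = 0.725 g.

0.725 g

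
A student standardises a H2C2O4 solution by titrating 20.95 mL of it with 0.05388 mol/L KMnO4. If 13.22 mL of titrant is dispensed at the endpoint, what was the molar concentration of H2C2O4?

n(KMnO4) = 0.05388 x 0.01322 = 0.0007123 mol.
From the balanced equation, 2 mol KMnO4 reacts with 5 mol H2C2O4, so n(H2C2O4) = 0.0007123 x 5/2 = 0.001781 mol.
[H2C2O4] = 0.001781 / 0.02095 L = 0.0850 M.

0.0850 M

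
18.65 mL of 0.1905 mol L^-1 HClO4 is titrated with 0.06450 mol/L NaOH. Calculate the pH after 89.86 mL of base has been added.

12.32

n(acid) = 0.1905 x 0.01865 = 0.003553 mol; n(NaOH) added = 0.06450 x 0.08986 = 0.005796 mol.
Base is in excess by 0.005796 - 0.003553 = 0.002243 mol in a total volume of 0.1085 L.
[OH^-] = 0.002243/0.1085 = 0.02067 M, so pOH = 1.68 and pH = 14.00 - 1.68 = 12.32.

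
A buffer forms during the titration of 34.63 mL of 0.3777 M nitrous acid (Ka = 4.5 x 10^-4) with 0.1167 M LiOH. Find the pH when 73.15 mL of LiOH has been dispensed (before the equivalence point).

3.62

Initial n(HNO2) = 0.3777 x 0.03463 = 0.01308 mol.
n(LiOH) added = 0.1167 x 0.07315 = 0.008537 mol, converting that many moles of HNO2 to NO2-.
Remaining n(HNO2) = 0.004543 mol; n(NO2-) = 0.008537 mol.
By Henderson-Hasselbalch, pH = pKa + log([A^-]/[HA]) = 3.35 + log(0.008537/0.004543) = 3.35 + (+0.27) = 3.62.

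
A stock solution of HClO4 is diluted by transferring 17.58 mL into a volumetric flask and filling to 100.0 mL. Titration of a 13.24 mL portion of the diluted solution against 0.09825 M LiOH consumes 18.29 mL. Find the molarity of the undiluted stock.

0.772 M

n(LiOH) = 0.09825 x 0.01829 = 0.001797 mol.
n(HClO4) in the aliquot = 0.001797 mol.
[diluted HClO4] = 0.001797 / 0.01324 = 0.1357 M.
Dilution factor = 100.0/17.58 = 5.688, so [stock] = 0.1357 x 5.688 = 0.772 M.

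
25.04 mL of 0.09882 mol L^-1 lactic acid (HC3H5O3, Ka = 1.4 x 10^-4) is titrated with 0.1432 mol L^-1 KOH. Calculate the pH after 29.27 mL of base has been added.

n(acid) = 0.09882 x 0.02504 = 0.002474 mol; n(KOH) added = 0.1432 x 0.02927 = 0.004191 mol.
Base is in excess by 0.004191 - 0.002474 = 0.001717 mol in a total volume of 0.05431 L.
[OH^-] = 0.001717/0.05431 = 0.03162 M, so pOH = 1.50 and pH = 14.00 - 1.50 = 12.50.

12.50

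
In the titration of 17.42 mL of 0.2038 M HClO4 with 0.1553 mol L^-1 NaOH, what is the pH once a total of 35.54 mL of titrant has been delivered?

12.57

n(acid) = 0.2038 x 0.01742 = 0.003550 mol; n(NaOH) added = 0.1553 x 0.03554 = 0.005519 mol.
Base is in excess by 0.005519 - 0.003550 = 0.001969 mol in a total volume of 0.05296 L.
[OH^-] = 0.001969/0.05296 = 0.03718 M, so pOH = 1.43 and pH = 14.00 - 1.43 = 12.57.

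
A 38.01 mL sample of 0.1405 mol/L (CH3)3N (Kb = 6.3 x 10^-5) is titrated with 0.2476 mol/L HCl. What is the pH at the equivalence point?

n((CH3)3N) = 0.1405 x 0.03801 = 0.005340 mol; V(HCl) at equivalence = 0.005340/0.2476 = 0.02157 L.
At equivalence the base is fully converted to (CH3)3NH+; total volume = 0.05958 L, so [(CH3)3NH+] = 0.005340/0.05958 = 0.08964 M.
Ka((CH3)3NH+) = Kw/Kb = 1.0e-14 / 6.3 x 10^-5 = 1.59e-10.
[H^+] = sqrt(Ka x [(CH3)3NH+]) = sqrt(1.59e-10 x 0.08964) = 3.77e-6 M.
pH = -log(3.77e-6) = 5.42.

5.42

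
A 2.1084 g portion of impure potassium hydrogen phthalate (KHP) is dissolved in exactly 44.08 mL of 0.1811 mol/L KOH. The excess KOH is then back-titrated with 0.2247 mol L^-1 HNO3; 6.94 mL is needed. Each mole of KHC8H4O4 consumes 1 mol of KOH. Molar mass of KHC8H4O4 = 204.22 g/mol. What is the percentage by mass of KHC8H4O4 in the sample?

Total n(KOH) added = 0.1811 x 0.04408 = 0.007983 mol.
n(HNO3) used = 0.2247 x 0.006940 = 0.001559 mol, which equals the excess n(KOH).
So n(KOH) consumed by the sample = 0.007983 - 0.001559 = 0.006423 mol.
n(KHC8H4O4) = 0.006423 / 1 = 0.006423 mol.
mass KHC8H4O4 = 0.006423 x 204.22 = 1.312 g, so %KHC8H4O4 = 1.312/2.1084 x 100 = 62.2%.

62.2%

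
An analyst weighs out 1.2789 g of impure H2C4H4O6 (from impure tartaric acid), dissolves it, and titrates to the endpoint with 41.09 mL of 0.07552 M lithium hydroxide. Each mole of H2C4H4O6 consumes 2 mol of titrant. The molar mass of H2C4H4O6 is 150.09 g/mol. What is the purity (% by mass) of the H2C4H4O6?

18.2%

n(LiOH) = 0.07552 x 0.04109 = 0.003103 mol.
n(H2C4H4O6) = 0.003103 / 2 = 0.001552 mol.
mass of H2C4H4O6 = 0.001552 x 150.09 = 0.2329 g.
% purity = 0.2329 / 1.2789 x 100 = 18.2%.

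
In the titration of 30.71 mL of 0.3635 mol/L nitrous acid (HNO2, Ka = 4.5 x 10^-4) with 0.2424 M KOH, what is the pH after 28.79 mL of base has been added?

Initial n(HNO2) = 0.3635 x 0.03071 = 0.01116 mol.
n(KOH) added = 0.2424 x 0.02879 = 0.006979 mol, converting that many moles of HNO2 to NO2-.
Remaining n(HNO2) = 0.004184 mol; n(NO2-) = 0.006979 mol.
By Henderson-Hasselbalch, pH = pKa + log([A^-]/[HA]) = 3.35 + log(0.006979/0.004184) = 3.35 + (+0.22) = 3.57.

3.57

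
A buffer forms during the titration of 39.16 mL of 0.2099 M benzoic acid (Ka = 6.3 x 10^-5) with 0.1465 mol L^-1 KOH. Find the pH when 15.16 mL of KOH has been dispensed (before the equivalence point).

3.77

Initial n(C6H5COOH) = 0.2099 x 0.03916 = 0.008220 mol.
n(KOH) added = 0.1465 x 0.01516 = 0.002221 mol, converting that many moles of C6H5COOH to C6H5COO-.
Remaining n(C6H5COOH) = 0.005999 mol; n(C6H5COO-) = 0.002221 mol.
By Henderson-Hasselbalch, pH = pKa + log([A^-]/[HA]) = 4.20 + log(0.002221/0.005999) = 4.20 + (-0.43) = 3.77.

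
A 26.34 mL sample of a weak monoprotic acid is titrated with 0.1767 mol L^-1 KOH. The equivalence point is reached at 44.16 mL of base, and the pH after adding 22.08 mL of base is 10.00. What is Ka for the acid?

22.08 mL is half of the equivalence volume, so this is the half-equivalence point where [HA] = [A^-].
At half-equivalence pH = pKa, so pKa = 10.00.
Ka = 10^(-10.00) = 1.0 x 10^-10.

1.0 x 10^-10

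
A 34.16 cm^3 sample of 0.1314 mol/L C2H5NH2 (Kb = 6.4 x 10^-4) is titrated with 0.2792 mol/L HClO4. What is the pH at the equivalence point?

n(C2H5NH2) = 0.1314 x 0.03416 = 0.004489 mol; V(HClO4) at equivalence = 0.004489/0.2792 = 0.01608 L.
At equivalence the base is fully converted to C2H5NH3+; total volume = 0.05024 L, so [C2H5NH3+] = 0.004489/0.05024 = 0.08935 M.
Ka(C2H5NH3+) = Kw/Kb = 1.0e-14 / 6.4 x 10^-4 = 1.56e-11.
[H^+] = sqrt(Ka x [C2H5NH3+]) = sqrt(1.56e-11 x 0.08935) = 1.18e-6 M.
pH = -log(1.18e-6) = 5.93.

5.93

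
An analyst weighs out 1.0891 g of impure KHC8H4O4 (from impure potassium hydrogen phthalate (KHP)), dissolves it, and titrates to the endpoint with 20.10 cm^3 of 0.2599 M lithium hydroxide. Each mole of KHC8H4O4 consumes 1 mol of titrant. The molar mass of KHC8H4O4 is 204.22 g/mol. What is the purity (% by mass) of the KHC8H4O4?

98.0%

n(LiOH) = 0.2599 x 0.02010 = 0.005224 mol.
n(KHC8H4O4) = 0.005224 / 1 = 0.005224 mol.
mass of KHC8H4O4 = 0.005224 x 204.22 = 1.067 g.
% purity = 1.067 / 1.0891 x 100 = 98.0%.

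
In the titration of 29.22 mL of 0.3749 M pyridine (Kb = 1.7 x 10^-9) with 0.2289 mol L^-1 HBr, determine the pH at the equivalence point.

n(C5H5N) = 0.3749 x 0.02922 = 0.01095 mol; V(HBr) at equivalence = 0.01095/0.2289 = 0.04786 L.
At equivalence the base is fully converted to C5H5NH+; total volume = 0.07708 L, so [C5H5NH+] = 0.01095/0.07708 = 0.1421 M.
Ka(C5H5NH+) = Kw/Kb = 1.0e-14 / 1.7 x 10^-9 = 5.88e-6.
[H^+] = sqrt(Ka x [C5H5NH+]) = sqrt(5.88e-6 x 0.1421) = 0.000914 M.
pH = -log(0.000914) = 3.04.

3.04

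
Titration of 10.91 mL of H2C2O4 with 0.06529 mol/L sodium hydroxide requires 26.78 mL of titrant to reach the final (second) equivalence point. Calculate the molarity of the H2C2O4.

n(NaOH) = 0.06529 x 0.02678 = 0.001748 mol.
At the final (second) equivalence point, 2 mol OH^- react per mol H2C2O4, so n(H2C2O4) = 0.001748 / 2 = 0.0008742 mol.
[H2C2O4] = 0.0008742 / 0.01091 L = 0.0801 M.

0.0801 M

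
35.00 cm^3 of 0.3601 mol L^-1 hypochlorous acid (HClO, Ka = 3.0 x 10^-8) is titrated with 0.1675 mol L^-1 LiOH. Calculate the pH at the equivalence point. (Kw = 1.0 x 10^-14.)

10.29

n(HClO) = 0.3601 x 0.03500 = 0.01260 mol; V(LiOH) at equivalence = 0.01260/0.1675 = 0.07524 L.
At equivalence all the acid is converted to ClO-; total volume = 0.03500 + 0.07524 = 0.1102 L, so [ClO-] = 0.01260/0.1102 = 0.1143 M.
Kb = Kw/Ka = 1.0e-14 / 3.0 x 10^-8 = 3.33e-7.
[OH^-] = sqrt(Kb x [ClO-]) = sqrt(3.33e-7 x 0.1143) = 0.000195 M.
pOH = 3.71, so pH = 14.00 - 3.71 = 10.29.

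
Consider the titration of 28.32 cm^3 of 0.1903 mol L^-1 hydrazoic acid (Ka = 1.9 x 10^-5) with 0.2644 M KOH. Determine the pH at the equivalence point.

n(HN3) = 0.1903 x 0.02832 = 0.005389 mol; V(KOH) at equivalence = 0.005389/0.2644 = 0.02038 L.
At equivalence all the acid is converted to N3-; total volume = 0.02832 + 0.02038 = 0.04870 L, so [N3-] = 0.005389/0.04870 = 0.1107 M.
Kb = Kw/Ka = 1.0e-14 / 1.9 x 10^-5 = 5.26e-10.
[OH^-] = sqrt(Kb x [N3-]) = sqrt(5.26e-10 x 0.1107) = 7.63e-6 M.
pOH = 5.12, so pH = 14.00 - 5.12 = 8.88.

8.88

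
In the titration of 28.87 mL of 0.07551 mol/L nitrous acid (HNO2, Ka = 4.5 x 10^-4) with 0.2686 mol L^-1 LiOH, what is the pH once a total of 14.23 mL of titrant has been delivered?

12.58

n(acid) = 0.07551 x 0.02887 = 0.002180 mol; n(LiOH) added = 0.2686 x 0.01423 = 0.003822 mol.
Base is in excess by 0.003822 - 0.002180 = 0.001642 mol in a total volume of 0.04310 L.
[OH^-] = 0.001642/0.04310 = 0.03810 M, so pOH = 1.42 and pH = 14.00 - 1.42 = 12.58.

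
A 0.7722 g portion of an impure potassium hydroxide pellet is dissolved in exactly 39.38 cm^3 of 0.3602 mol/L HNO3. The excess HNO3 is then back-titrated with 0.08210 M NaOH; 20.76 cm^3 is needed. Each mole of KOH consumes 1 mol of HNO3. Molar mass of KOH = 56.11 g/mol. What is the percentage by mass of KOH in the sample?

Total n(HNO3) added = 0.3602 x 0.03938 = 0.01418 mol.
n(NaOH) used = 0.08210 x 0.02076 = 0.001704 mol, which equals the excess n(HNO3).
So n(HNO3) consumed by the sample = 0.01418 - 0.001704 = 0.01248 mol.
n(KOH) = 0.01248 / 1 = 0.01248 mol.
mass KOH = 0.01248 x 56.11 = 0.7003 g, so %KOH = 0.7003/0.7722 x 100 = 90.7%.

90.7%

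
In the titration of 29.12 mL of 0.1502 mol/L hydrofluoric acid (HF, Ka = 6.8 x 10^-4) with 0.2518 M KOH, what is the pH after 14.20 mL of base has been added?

3.82

Initial n(HF) = 0.1502 x 0.02912 = 0.004374 mol.
n(KOH) added = 0.2518 x 0.01420 = 0.003576 mol, converting that many moles of HF to F-.
Remaining n(HF) = 0.0007983 mol; n(F-) = 0.003576 mol.
By Henderson-Hasselbalch, pH = pKa + log([A^-]/[HA]) = 3.17 + log(0.003576/0.0007983) = 3.17 + (+0.65) = 3.82.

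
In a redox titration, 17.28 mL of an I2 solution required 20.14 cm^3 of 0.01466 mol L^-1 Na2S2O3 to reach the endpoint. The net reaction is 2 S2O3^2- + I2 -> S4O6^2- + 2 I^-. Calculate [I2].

n(Na2S2O3) = 0.01466 x 0.02014 = 0.0002953 mol.
From the balanced equation, 2 mol Na2S2O3 reacts with 1 mol I2, so n(I2) = 0.0002953 x 1/2 = 0.0001476 mol.
[I2] = 0.0001476 / 0.01728 L = 0.00854 M.

0.00854 M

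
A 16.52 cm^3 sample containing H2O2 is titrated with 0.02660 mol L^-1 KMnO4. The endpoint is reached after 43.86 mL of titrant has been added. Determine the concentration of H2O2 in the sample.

0.177 M

n(KMnO4) = 0.02660 x 0.04386 = 0.001167 mol.
From the balanced equation, 2 mol KMnO4 reacts with 5 mol H2O2, so n(H2O2) = 0.001167 x 5/2 = 0.002917 mol.
[H2O2] = 0.002917 / 0.01652 L = 0.177 M.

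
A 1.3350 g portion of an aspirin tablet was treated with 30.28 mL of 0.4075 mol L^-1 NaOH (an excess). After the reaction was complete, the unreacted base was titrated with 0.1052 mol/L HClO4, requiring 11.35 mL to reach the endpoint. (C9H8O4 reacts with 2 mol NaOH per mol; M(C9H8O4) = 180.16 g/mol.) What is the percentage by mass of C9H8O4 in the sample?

Total n(NaOH) added = 0.4075 x 0.03028 = 0.01234 mol.
n(HClO4) used = 0.1052 x 0.01135 = 0.001194 mol, which equals the excess n(NaOH).
So n(NaOH) consumed by the sample = 0.01234 - 0.001194 = 0.01115 mol.
n(C9H8O4) = 0.01115 / 2 = 0.005573 mol.
mass C9H8O4 = 0.005573 x 180.16 = 1.004 g, so %C9H8O4 = 1.004/1.3350 x 100 = 75.2%.

75.2%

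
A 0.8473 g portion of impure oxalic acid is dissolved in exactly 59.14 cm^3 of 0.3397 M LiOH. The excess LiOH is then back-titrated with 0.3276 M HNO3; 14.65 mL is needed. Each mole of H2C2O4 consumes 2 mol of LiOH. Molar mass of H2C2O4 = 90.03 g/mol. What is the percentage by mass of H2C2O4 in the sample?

81.2%

Total n(LiOH) added = 0.3397 x 0.05914 = 0.02009 mol.
n(HNO3) used = 0.3276 x 0.01465 = 0.004799 mol, which equals the excess n(LiOH).
So n(LiOH) consumed by the sample = 0.02009 - 0.004799 = 0.01529 mol.
n(H2C2O4) = 0.01529 / 2 = 0.007645 mol.
mass H2C2O4 = 0.007645 x 90.03 = 0.6883 g, so %H2C2O4 = 0.6883/0.8473 x 100 = 81.2%.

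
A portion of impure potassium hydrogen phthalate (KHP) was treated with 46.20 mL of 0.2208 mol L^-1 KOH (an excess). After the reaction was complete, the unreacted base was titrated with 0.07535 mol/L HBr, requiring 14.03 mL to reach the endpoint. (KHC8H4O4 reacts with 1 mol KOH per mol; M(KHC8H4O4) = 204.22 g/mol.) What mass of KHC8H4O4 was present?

1.87 g

Total n(KOH) added = 0.2208 x 0.04620 = 0.01020 mol.
n(HBr) used = 0.07535 x 0.01403 = 0.001057 mol, which equals the excess n(KOH).
So n(KOH) consumed by the sample = 0.01020 - 0.001057 = 0.009144 mol.
n(KHC8H4O4) = 0.009144 / 1 = 0.009144 mol.
mass = 0.009144 mol x 204.22 g/mol = 1.87 g.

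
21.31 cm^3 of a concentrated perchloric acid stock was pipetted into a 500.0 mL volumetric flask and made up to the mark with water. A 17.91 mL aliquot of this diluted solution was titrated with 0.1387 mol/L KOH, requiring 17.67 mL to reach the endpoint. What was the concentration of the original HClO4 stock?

3.21 M

n(KOH) = 0.1387 x 0.01767 = 0.002451 mol.
n(HClO4) in the aliquot = 0.002451 mol.
[diluted HClO4] = 0.002451 / 0.01791 = 0.1368 M.
Dilution factor = 500.0/21.31 = 23.46, so [stock] = 0.1368 x 23.46 = 3.21 M.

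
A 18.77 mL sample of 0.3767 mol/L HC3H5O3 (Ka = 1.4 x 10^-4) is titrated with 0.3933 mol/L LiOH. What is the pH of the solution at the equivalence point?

n(HC3H5O3) = 0.3767 x 0.01877 = 0.007071 mol; V(LiOH) at equivalence = 0.007071/0.3933 = 0.01798 L.
At equivalence all the acid is converted to C3H5O3-; total volume = 0.01877 + 0.01798 = 0.03675 L, so [C3H5O3-] = 0.007071/0.03675 = 0.1924 M.
Kb = Kw/Ka = 1.0e-14 / 1.4 x 10^-4 = 7.14e-11.
[OH^-] = sqrt(Kb x [C3H5O3-]) = sqrt(7.14e-11 x 0.1924) = 3.71e-6 M.
pOH = 5.43, so pH = 14.00 - 5.43 = 8.57.

8.57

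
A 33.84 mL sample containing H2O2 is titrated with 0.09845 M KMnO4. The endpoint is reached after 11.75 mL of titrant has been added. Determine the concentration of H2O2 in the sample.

0.0855 M

n(KMnO4) = 0.09845 x 0.01175 = 0.001157 mol.
From the balanced equation, 2 mol KMnO4 reacts with 5 mol H2O2, so n(H2O2) = 0.001157 x 5/2 = 0.002892 mol.
[H2O2] = 0.002892 / 0.03384 L = 0.0855 M.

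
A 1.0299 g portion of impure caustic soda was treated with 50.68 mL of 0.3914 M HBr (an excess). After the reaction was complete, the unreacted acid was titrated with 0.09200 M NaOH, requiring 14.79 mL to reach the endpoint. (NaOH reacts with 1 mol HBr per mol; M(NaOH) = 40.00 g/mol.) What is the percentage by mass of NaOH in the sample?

71.8%

Total n(HBr) added = 0.3914 x 0.05068 = 0.01984 mol.
n(NaOH) used = 0.09200 x 0.01479 = 0.001361 mol, which equals the excess n(HBr).
So n(HBr) consumed by the sample = 0.01984 - 0.001361 = 0.01848 mol.
n(NaOH) = 0.01848 / 1 = 0.01848 mol.
mass NaOH = 0.01848 x 40.00 = 0.7390 g, so %NaOH = 0.7390/1.0299 x 100 = 71.8%.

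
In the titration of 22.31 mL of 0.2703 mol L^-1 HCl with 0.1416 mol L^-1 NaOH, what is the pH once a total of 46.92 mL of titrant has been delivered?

11.95

n(acid) = 0.2703 x 0.02231 = 0.006030 mol; n(NaOH) added = 0.1416 x 0.04692 = 0.006644 mol.
Base is in excess by 0.006644 - 0.006030 = 0.0006135 mol in a total volume of 0.06923 L.
[OH^-] = 0.0006135/0.06923 = 0.008861 M, so pOH = 2.05 and pH = 14.00 - 2.05 = 11.95.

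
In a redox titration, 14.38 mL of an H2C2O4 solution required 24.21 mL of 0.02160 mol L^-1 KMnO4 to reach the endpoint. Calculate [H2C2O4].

n(KMnO4) = 0.02160 x 0.02421 = 0.0005229 mol.
From the balanced equation, 2 mol KMnO4 reacts with 5 mol H2C2O4, so n(H2C2O4) = 0.0005229 x 5/2 = 0.001307 mol.
[H2C2O4] = 0.001307 / 0.01438 L = 0.0909 M.

0.0909 M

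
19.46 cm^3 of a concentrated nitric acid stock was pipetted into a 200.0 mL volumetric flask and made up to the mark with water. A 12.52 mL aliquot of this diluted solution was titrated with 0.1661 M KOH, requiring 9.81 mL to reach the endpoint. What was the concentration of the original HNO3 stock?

1.34 M

n(KOH) = 0.1661 x 0.009810 = 0.001629 mol.
n(HNO3) in the aliquot = 0.001629 mol.
[diluted HNO3] = 0.001629 / 0.01252 = 0.1301 M.
Dilution factor = 200.0/19.46 = 10.28, so [stock] = 0.1301 x 10.28 = 1.34 M.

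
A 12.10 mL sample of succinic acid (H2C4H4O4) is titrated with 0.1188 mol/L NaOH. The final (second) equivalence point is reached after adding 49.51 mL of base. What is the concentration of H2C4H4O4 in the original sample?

0.243 M

n(NaOH) = 0.1188 x 0.04951 = 0.005882 mol.
At the final (second) equivalence point, 2 mol OH^- react per mol H2C4H4O4, so n(H2C4H4O4) = 0.005882 / 2 = 0.002941 mol.
[H2C4H4O4] = 0.002941 / 0.01210 L = 0.243 M.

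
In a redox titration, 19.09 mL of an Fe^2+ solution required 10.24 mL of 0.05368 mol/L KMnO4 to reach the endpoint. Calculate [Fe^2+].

n(KMnO4) = 0.05368 x 0.01024 = 0.0005497 mol.
From the balanced equation, 1 mol KMnO4 reacts with 5 mol Fe^2+, so n(Fe^2+) = 0.0005497 x 5/1 = 0.002748 mol.
[Fe^2+] = 0.002748 / 0.01909 L = 0.144 M.

0.144 M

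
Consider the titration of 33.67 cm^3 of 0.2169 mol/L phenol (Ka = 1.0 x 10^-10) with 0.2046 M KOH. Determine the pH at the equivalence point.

11.51

n(C6H5OH) = 0.2169 x 0.03367 = 0.007303 mol; V(KOH) at equivalence = 0.007303/0.2046 = 0.03569 L.
At equivalence all the acid is converted to C6H5O-; total volume = 0.03367 + 0.03569 = 0.06936 L, so [C6H5O-] = 0.007303/0.06936 = 0.1053 M.
Kb = Kw/Ka = 1.0e-14 / 1.0 x 10^-10 = 0.000100.
[OH^-] = sqrt(Kb x [C6H5O-]) = sqrt(0.000100 x 0.1053) = 0.00324 M.
pOH = 2.49, so pH = 14.00 - 2.49 = 11.51.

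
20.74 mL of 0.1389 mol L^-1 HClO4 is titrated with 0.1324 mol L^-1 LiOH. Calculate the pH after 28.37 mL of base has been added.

12.25

n(acid) = 0.1389 x 0.02074 = 0.002881 mol; n(LiOH) added = 0.1324 x 0.02837 = 0.003756 mol.
Base is in excess by 0.003756 - 0.002881 = 0.0008754 mol in a total volume of 0.04911 L.
[OH^-] = 0.0008754/0.04911 = 0.01783 M, so pOH = 1.75 and pH = 14.00 - 1.75 = 12.25.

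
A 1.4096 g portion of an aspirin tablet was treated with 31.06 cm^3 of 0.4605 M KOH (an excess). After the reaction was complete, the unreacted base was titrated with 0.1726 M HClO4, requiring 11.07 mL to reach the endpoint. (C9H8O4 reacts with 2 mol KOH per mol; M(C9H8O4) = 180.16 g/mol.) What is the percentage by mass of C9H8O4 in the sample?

Total n(KOH) added = 0.4605 x 0.03106 = 0.01430 mol.
n(HClO4) used = 0.1726 x 0.01107 = 0.001911 mol, which equals the excess n(KOH).
So n(KOH) consumed by the sample = 0.01430 - 0.001911 = 0.01239 mol.
n(C9H8O4) = 0.01239 / 2 = 0.006196 mol.
mass C9H8O4 = 0.006196 x 180.16 = 1.116 g, so %C9H8O4 = 1.116/1.4096 x 100 = 79.2%.

79.2%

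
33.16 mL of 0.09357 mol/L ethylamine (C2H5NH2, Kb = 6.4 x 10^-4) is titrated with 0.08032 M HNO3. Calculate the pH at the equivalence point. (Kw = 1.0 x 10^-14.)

6.09

n(C2H5NH2) = 0.09357 x 0.03316 = 0.003103 mol; V(HNO3) at equivalence = 0.003103/0.08032 = 0.03863 L.
At equivalence the base is fully converted to C2H5NH3+; total volume = 0.07179 L, so [C2H5NH3+] = 0.003103/0.07179 = 0.04322 M.
Ka(C2H5NH3+) = Kw/Kb = 1.0e-14 / 6.4 x 10^-4 = 1.56e-11.
[H^+] = sqrt(Ka x [C2H5NH3+]) = sqrt(1.56e-11 x 0.04322) = 8.22e-7 M.
pH = -log(8.22e-7) = 6.09.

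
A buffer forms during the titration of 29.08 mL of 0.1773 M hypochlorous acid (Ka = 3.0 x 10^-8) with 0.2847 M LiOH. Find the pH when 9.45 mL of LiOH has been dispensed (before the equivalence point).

Initial n(HClO) = 0.1773 x 0.02908 = 0.005156 mol.
n(LiOH) added = 0.2847 x 0.009450 = 0.002690 mol, converting that many moles of HClO to ClO-.
Remaining n(HClO) = 0.002465 mol; n(ClO-) = 0.002690 mol.
By Henderson-Hasselbalch, pH = pKa + log([A^-]/[HA]) = 7.52 + log(0.002690/0.002465) = 7.52 + (+0.04) = 7.56.

7.56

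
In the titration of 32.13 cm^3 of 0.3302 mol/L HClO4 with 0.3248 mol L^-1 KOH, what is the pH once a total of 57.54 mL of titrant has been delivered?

12.95

n(acid) = 0.3302 x 0.03213 = 0.01061 mol; n(KOH) added = 0.3248 x 0.05754 = 0.01869 mol.
Base is in excess by 0.01869 - 0.01061 = 0.008080 mol in a total volume of 0.08967 L.
[OH^-] = 0.008080/0.08967 = 0.09010 M, so pOH = 1.05 and pH = 14.00 - 1.05 = 12.95.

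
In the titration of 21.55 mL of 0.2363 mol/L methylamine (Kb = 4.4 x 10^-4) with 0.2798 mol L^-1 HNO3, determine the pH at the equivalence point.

n(CH3NH2) = 0.2363 x 0.02155 = 0.005092 mol; V(HNO3) at equivalence = 0.005092/0.2798 = 0.01820 L.
At equivalence the base is fully converted to CH3NH3+; total volume = 0.03975 L, so [CH3NH3+] = 0.005092/0.03975 = 0.1281 M.
Ka(CH3NH3+) = Kw/Kb = 1.0e-14 / 4.4 x 10^-4 = 2.27e-11.
[H^+] = sqrt(Ka x [CH3NH3+]) = sqrt(2.27e-11 x 0.1281) = 1.71e-6 M.
pH = -log(1.71e-6) = 5.77.

5.77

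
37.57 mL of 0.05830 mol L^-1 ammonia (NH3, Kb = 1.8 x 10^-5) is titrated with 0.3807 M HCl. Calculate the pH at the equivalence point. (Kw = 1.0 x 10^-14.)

n(NH3) = 0.05830 x 0.03757 = 0.002190 mol; V(HCl) at equivalence = 0.002190/0.3807 = 0.005753 L.
At equivalence the base is fully converted to NH4+; total volume = 0.04332 L, so [NH4+] = 0.002190/0.04332 = 0.05056 M.
Ka(NH4+) = Kw/Kb = 1.0e-14 / 1.8 x 10^-5 = 5.56e-10.
[H^+] = sqrt(Ka x [NH4+]) = sqrt(5.56e-10 x 0.05056) = 5.30e-6 M.
pH = -log(5.30e-6) = 5.28.

5.28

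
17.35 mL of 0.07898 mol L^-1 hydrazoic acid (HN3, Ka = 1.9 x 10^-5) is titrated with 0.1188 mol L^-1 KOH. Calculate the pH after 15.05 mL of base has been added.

12.11

n(acid) = 0.07898 x 0.01735 = 0.001370 mol; n(KOH) added = 0.1188 x 0.01505 = 0.001788 mol.
Base is in excess by 0.001788 - 0.001370 = 0.0004176 mol in a total volume of 0.03240 L.
[OH^-] = 0.0004176/0.03240 = 0.01289 M, so pOH = 1.89 and pH = 14.00 - 1.89 = 12.11.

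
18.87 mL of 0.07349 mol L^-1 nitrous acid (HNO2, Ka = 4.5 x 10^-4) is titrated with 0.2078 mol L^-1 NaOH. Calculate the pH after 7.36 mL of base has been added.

n(acid) = 0.07349 x 0.01887 = 0.001387 mol; n(NaOH) added = 0.2078 x 0.007360 = 0.001529 mol.
Base is in excess by 0.001529 - 0.001387 = 0.0001427 mol in a total volume of 0.02623 L.
[OH^-] = 0.0001427/0.02623 = 0.005438 M, so pOH = 2.26 and pH = 14.00 - 2.26 = 11.74.

11.74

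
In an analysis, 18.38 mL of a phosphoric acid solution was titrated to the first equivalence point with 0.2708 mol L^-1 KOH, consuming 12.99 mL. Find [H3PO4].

0.191 M

n(KOH) = 0.2708 x 0.01299 = 0.003518 mol.
At the first equivalence point, 1 mol OH^- react per mol H3PO4, so n(H3PO4) = 0.003518 / 1 = 0.003518 mol.
[H3PO4] = 0.003518 / 0.01838 L = 0.191 M.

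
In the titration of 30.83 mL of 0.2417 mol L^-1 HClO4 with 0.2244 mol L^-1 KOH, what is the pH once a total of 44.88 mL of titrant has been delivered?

12.54

n(acid) = 0.2417 x 0.03083 = 0.007452 mol; n(KOH) added = 0.2244 x 0.04488 = 0.01007 mol.
Base is in excess by 0.01007 - 0.007452 = 0.002619 mol in a total volume of 0.07571 L.
[OH^-] = 0.002619/0.07571 = 0.03460 M, so pOH = 1.46 and pH = 14.00 - 1.46 = 12.54.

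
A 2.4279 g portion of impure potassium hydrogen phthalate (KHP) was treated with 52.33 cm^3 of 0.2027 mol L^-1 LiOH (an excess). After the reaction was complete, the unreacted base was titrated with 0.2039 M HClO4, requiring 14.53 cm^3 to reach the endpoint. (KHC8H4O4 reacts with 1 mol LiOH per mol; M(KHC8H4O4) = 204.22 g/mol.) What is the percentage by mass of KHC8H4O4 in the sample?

64.3%

Total n(LiOH) added = 0.2027 x 0.05233 = 0.01061 mol.
n(HClO4) used = 0.2039 x 0.01453 = 0.002963 mol, which equals the excess n(LiOH).
So n(LiOH) consumed by the sample = 0.01061 - 0.002963 = 0.007645 mol.
n(KHC8H4O4) = 0.007645 / 1 = 0.007645 mol.
mass KHC8H4O4 = 0.007645 x 204.22 = 1.561 g, so %KHC8H4O4 = 1.561/2.4279 x 100 = 64.3%.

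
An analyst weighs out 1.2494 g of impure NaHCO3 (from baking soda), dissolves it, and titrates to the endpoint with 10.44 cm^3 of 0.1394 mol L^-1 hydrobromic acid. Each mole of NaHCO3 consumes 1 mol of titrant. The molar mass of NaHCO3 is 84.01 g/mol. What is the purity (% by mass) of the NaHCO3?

n(HBr) = 0.1394 x 0.01044 = 0.001455 mol.
n(NaHCO3) = 0.001455 / 1 = 0.001455 mol.
mass of NaHCO3 = 0.001455 x 84.01 = 0.1223 g.
% purity = 0.1223 / 1.2494 x 100 = 9.79%.

9.79%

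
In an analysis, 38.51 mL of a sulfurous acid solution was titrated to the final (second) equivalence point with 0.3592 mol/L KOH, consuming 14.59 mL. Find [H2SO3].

n(KOH) = 0.3592 x 0.01459 = 0.005241 mol.
At the final (second) equivalence point, 2 mol OH^- react per mol H2SO3, so n(H2SO3) = 0.005241 / 2 = 0.002620 mol.
[H2SO3] = 0.002620 / 0.03851 L = 0.0680 M.

0.0680 M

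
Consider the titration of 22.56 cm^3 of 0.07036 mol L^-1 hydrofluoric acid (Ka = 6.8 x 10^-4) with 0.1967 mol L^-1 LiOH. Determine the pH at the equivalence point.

7.94

n(HF) = 0.07036 x 0.02256 = 0.001587 mol; V(LiOH) at equivalence = 0.001587/0.1967 = 0.008070 L.
At equivalence all the acid is converted to F-; total volume = 0.02256 + 0.008070 = 0.03063 L, so [F-] = 0.001587/0.03063 = 0.05182 M.
Kb = Kw/Ka = 1.0e-14 / 6.8 x 10^-4 = 1.47e-11.
[OH^-] = sqrt(Kb x [F-]) = sqrt(1.47e-11 x 0.05182) = 8.73e-7 M.
pOH = 6.06, so pH = 14.00 - 6.06 = 7.94.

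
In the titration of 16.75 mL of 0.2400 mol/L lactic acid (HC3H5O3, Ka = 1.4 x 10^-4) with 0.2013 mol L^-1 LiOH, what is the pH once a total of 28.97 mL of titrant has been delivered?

n(acid) = 0.2400 x 0.01675 = 0.004020 mol; n(LiOH) added = 0.2013 x 0.02897 = 0.005832 mol.
Base is in excess by 0.005832 - 0.004020 = 0.001812 mol in a total volume of 0.04572 L.
[OH^-] = 0.001812/0.04572 = 0.03963 M, so pOH = 1.40 and pH = 14.00 - 1.40 = 12.60.

12.60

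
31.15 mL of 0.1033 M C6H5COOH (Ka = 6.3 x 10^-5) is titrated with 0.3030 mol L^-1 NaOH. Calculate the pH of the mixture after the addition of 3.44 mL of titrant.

3.88

Initial n(C6H5COOH) = 0.1033 x 0.03115 = 0.003218 mol.
n(NaOH) added = 0.3030 x 0.003440 = 0.001042 mol, converting that many moles of C6H5COOH to C6H5COO-.
Remaining n(C6H5COOH) = 0.002175 mol; n(C6H5COO-) = 0.001042 mol.
By Henderson-Hasselbalch, pH = pKa + log([A^-]/[HA]) = 4.20 + log(0.001042/0.002175) = 4.20 + (-0.32) = 3.88.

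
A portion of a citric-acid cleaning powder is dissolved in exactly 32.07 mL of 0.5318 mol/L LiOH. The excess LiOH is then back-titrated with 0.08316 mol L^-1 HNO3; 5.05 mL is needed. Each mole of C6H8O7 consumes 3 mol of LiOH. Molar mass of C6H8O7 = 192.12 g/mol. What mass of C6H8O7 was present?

1.07 g

Total n(LiOH) added = 0.5318 x 0.03207 = 0.01705 mol.
n(HNO3) used = 0.08316 x 0.005050 = 0.0004200 mol, which equals the excess n(LiOH).
So n(LiOH) consumed by the sample = 0.01705 - 0.0004200 = 0.01663 mol.
n(C6H8O7) = 0.01663 / 3 = 0.005545 mol.
mass = 0.005545 mol x 192.12 g/mol = 1.07 g.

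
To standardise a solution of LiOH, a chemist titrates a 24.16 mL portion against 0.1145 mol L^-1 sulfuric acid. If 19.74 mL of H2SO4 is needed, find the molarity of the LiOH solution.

n(H2SO4) delivered = 0.1145 x 0.01974 = 0.002260 mol.
The reaction is 2 LiOH + 1 H2SO4, so n(LiOH) = 0.002260 x 2/1 = 0.004520 mol.
[LiOH] = 0.004520 mol / 0.02416 L = 0.187 M.

0.187 M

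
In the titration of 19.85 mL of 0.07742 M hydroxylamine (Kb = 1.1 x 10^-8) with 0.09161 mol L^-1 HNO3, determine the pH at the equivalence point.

3.71

n(NH2OH) = 0.07742 x 0.01985 = 0.001537 mol; V(HNO3) at equivalence = 0.001537/0.09161 = 0.01678 L.
At equivalence the base is fully converted to NH3OH+; total volume = 0.03663 L, so [NH3OH+] = 0.001537/0.03663 = 0.04196 M.
Ka(NH3OH+) = Kw/Kb = 1.0e-14 / 1.1 x 10^-8 = 9.09e-7.
[H^+] = sqrt(Ka x [NH3OH+]) = sqrt(9.09e-7 x 0.04196) = 0.000195 M.
pH = -log(0.000195) = 3.71.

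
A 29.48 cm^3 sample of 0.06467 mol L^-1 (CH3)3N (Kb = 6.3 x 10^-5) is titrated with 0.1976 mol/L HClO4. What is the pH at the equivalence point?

5.56

n((CH3)3N) = 0.06467 x 0.02948 = 0.001906 mol; V(HClO4) at equivalence = 0.001906/0.1976 = 0.009648 L.
At equivalence the base is fully converted to (CH3)3NH+; total volume = 0.03913 L, so [(CH3)3NH+] = 0.001906/0.03913 = 0.04872 M.
Ka((CH3)3NH+) = Kw/Kb = 1.0e-14 / 6.3 x 10^-5 = 1.59e-10.
[H^+] = sqrt(Ka x [(CH3)3NH+]) = sqrt(1.59e-10 x 0.04872) = 2.78e-6 M.
pH = -log(2.78e-6) = 5.56.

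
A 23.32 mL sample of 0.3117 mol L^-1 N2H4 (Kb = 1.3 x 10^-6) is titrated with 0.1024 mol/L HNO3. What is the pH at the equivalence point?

n(N2H4) = 0.3117 x 0.02332 = 0.007269 mol; V(HNO3) at equivalence = 0.007269/0.1024 = 0.07098 L.
At equivalence the base is fully converted to N2H5+; total volume = 0.09430 L, so [N2H5+] = 0.007269/0.09430 = 0.07708 M.
Ka(N2H5+) = Kw/Kb = 1.0e-14 / 1.3 x 10^-6 = 7.69e-9.
[H^+] = sqrt(Ka x [N2H5+]) = sqrt(7.69e-9 x 0.07708) = 2.43e-5 M.
pH = -log(2.43e-5) = 4.61.

4.61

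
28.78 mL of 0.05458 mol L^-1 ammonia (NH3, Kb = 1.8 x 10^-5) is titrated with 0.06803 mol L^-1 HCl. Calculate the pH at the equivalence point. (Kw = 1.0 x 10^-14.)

5.39

n(NH3) = 0.05458 x 0.02878 = 0.001571 mol; V(HCl) at equivalence = 0.001571/0.06803 = 0.02309 L.
At equivalence the base is fully converted to NH4+; total volume = 0.05187 L, so [NH4+] = 0.001571/0.05187 = 0.03028 M.
Ka(NH4+) = Kw/Kb = 1.0e-14 / 1.8 x 10^-5 = 5.56e-10.
[H^+] = sqrt(Ka x [NH4+]) = sqrt(5.56e-10 x 0.03028) = 4.10e-6 M.
pH = -log(4.10e-6) = 5.39.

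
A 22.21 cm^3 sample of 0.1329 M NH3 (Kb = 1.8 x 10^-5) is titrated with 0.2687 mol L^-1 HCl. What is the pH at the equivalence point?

n(NH3) = 0.1329 x 0.02221 = 0.002952 mol; V(HCl) at equivalence = 0.002952/0.2687 = 0.01099 L.
At equivalence the base is fully converted to NH4+; total volume = 0.03320 L, so [NH4+] = 0.002952/0.03320 = 0.08892 M.
Ka(NH4+) = Kw/Kb = 1.0e-14 / 1.8 x 10^-5 = 5.56e-10.
[H^+] = sqrt(Ka x [NH4+]) = sqrt(5.56e-10 x 0.08892) = 7.03e-6 M.
pH = -log(7.03e-6) = 5.15.

5.15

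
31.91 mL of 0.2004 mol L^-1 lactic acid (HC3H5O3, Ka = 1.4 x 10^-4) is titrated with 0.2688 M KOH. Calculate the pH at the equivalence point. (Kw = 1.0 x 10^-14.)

n(HC3H5O3) = 0.2004 x 0.03191 = 0.006395 mol; V(KOH) at equivalence = 0.006395/0.2688 = 0.02379 L.
At equivalence all the acid is converted to C3H5O3-; total volume = 0.03191 + 0.02379 = 0.05570 L, so [C3H5O3-] = 0.006395/0.05570 = 0.1148 M.
Kb = Kw/Ka = 1.0e-14 / 1.4 x 10^-4 = 7.14e-11.
[OH^-] = sqrt(Kb x [C3H5O3-]) = sqrt(7.14e-11 x 0.1148) = 2.86e-6 M.
pOH = 5.54, so pH = 14.00 - 5.54 = 8.46.

8.46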